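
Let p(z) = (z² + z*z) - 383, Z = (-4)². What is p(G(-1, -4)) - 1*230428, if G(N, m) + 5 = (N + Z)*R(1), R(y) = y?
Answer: -230611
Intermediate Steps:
Z = 16
G(N, m) = 11 + N (G(N, m) = -5 + (N + 16)*1 = -5 + (16 + N)*1 = -5 + (16 + N) = 11 + N)
p(z) = -383 + 2*z² (p(z) = (z² + z²) - 383 = 2*z² - 383 = -383 + 2*z²)
p(G(-1, -4)) - 1*230428 = (-383 + 2*(11 - 1)²) - 1*230428 = (-383 + 2*10²) - 230428 = (-383 + 2*100) - 230428 = (-383 + 200) - 230428 = -183 - 230428 = -230611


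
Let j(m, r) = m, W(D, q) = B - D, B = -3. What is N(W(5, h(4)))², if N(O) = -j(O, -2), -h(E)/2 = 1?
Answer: 64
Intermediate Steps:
h(E) = -2 (h(E) = -2*1 = -2)
W(D, q) = -3 - D
N(O) = -O
N(W(5, h(4)))² = (-(-3 - 1*5))² = (-(-3 - 5))² = (-1*(-8))² = 8² = 64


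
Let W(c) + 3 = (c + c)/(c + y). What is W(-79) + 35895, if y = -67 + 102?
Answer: 789703/22 ≈ 35896.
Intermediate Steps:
y = 35
W(c) = -3 + 2*c/(35 + c) (W(c) = -3 + (c + c)/(c + 35) = -3 + (2*c)/(35 + c) = -3 + 2*c/(35 + c))
W(-79) + 35895 = (-105 - 1*(-79))/(35 - 79) + 35895 = (-105 + 79)/(-44) + 35895 = -1/44*(-26) + 35895 = 13/22 + 35895 = 789703/22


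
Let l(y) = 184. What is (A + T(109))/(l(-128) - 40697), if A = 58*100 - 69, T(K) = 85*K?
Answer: -14996/40513 ≈ -0.37015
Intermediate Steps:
A = 5731 (A = 5800 - 69 = 5731)
(A + T(109))/(l(-128) - 40697) = (5731 + 85*109)/(184 - 40697) = (5731 + 9265)/(-40513) = 14996*(-1/40513) = -14996/40513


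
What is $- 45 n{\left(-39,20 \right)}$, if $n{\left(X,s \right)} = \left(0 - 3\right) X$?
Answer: $-5265$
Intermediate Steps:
$n{\left(X,s \right)} = - 3 X$
$- 45 n{\left(-39,20 \right)} = - 45 \left(\left(-3\right) \left(-39\right)\right) = \left(-45\right) 117 = -5265$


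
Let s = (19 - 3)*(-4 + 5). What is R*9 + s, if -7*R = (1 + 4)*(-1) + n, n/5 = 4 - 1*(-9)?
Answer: -428/7 ≈ -61.143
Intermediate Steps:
s = 16 (s = 16*1 = 16)
n = 65 (n = 5*(4 - 1*(-9)) = 5*(4 + 9) = 5*13 = 65)
R = -60/7 (R = -((1 + 4)*(-1) + 65)/7 = -(5*(-1) + 65)/7 = -(-5 + 65)/7 = -⅐*60 = -60/7 ≈ -8.5714)
R*9 + s = -60/7*9 + 16 = -540/7 + 16 = -428/7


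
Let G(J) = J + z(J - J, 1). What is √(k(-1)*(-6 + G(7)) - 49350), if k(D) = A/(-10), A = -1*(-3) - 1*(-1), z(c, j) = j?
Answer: I*√1233770/5 ≈ 222.15*I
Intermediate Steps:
G(J) = 1 + J (G(J) = J + 1 = 1 + J)
A = 4 (A = 3 + 1 = 4)
k(D) = -⅖ (k(D) = 4/(-10) = 4*(-⅒) = -⅖)
√(k(-1)*(-6 + G(7)) - 49350) = √(-2*(-6 + (1 + 7))/5 - 49350) = √(-2*(-6 + 8)/5 - 49350) = √(-⅖*2 - 49350) = √(-⅘ - 49350) = √(-246754/5) = I*√1233770/5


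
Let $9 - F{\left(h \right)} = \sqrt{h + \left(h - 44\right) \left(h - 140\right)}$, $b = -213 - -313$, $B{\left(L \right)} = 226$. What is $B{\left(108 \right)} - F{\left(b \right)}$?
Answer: $217 + 2 i \sqrt{535} \approx 217.0 + 46.26 i$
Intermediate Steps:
$b = 100$ ($b = -213 + 313 = 100$)
$F{\left(h \right)} = 9 - \sqrt{h + \left(-140 + h\right) \left(-44 + h\right)}$ ($F{\left(h \right)} = 9 - \sqrt{h + \left(h - 44\right) \left(h - 140\right)} = 9 - \sqrt{h + \left(-44 + h\right) \left(-140 + h\right)} = 9 - \sqrt{h + \left(-140 + h\right) \left(-44 + h\right)}$)
$B{\left(108 \right)} - F{\left(b \right)} = 226 - \left(9 - \sqrt{6160 + 100^{2} - 18300}\right) = 226 - \left(9 - \sqrt{6160 + 10000 - 18300}\right) = 226 - \left(9 - \sqrt{-2140}\right) = 226 - \left(9 - 2 i \sqrt{535}\right) = 217 + 2 i \sqrt{535}$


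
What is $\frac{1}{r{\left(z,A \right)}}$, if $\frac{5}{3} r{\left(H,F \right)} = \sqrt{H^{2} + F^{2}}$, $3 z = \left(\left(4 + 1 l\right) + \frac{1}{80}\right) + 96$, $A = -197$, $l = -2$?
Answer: $\frac{400 \sqrt{2296879681}}{2296879681} \approx 0.0083462$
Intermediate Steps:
$z = \frac{7841}{240}$ ($z = \frac{\left(\left(4 + 1 \left(-2\right)\right) + \frac{1}{80}\right) + 96}{3} = \frac{\left(\left(4 - 2\right) + \frac{1}{80}\right) + 96}{3} = \frac{\left(2 + \frac{1}{80}\right) + 96}{3} = \frac{\frac{161}{80} + 96}{3} = \frac{1}{3} \cdot \frac{7841}{80} = \frac{7841}{240} \approx 32.671$)
$r{\left(H,F \right)} = \frac{3 \sqrt{F^{2} + H^{2}}}{5}$ ($r{\left(H,F \right)} = \frac{3 \sqrt{H^{2} + F^{2}}}{5} = \frac{3 \sqrt{F^{2} + H^{2}}}{5}$)
$\frac{1}{r{\left(z,A \right)}} = \frac{1}{\frac{3}{5} \sqrt{\left(-197\right)^{2} + \left(\frac{7841}{240}\right)^{2}}} = \frac{1}{\frac{3}{5} \sqrt{38809 + \frac{61481281}{57600}}} = \frac{1}{\frac{3}{5} \sqrt{\frac{2296879681}{57600}}} = \frac{1}{\frac{3}{5} \frac{\sqrt{2296879681}}{240}} = \frac{1}{\frac{1}{400} \sqrt{2296879681}} = \frac{400 \sqrt{2296879681}}{2296879681}$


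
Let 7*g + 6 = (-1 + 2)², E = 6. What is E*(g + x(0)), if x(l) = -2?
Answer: -114/7 ≈ -16.286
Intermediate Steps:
g = -5/7 (g = -6/7 + (-1 + 2)²/7 = -6/7 + (⅐)*1² = -6/7 + (⅐)*1 = -6/7 + ⅐ = -5/7 ≈ -0.71429)
E*(g + x(0)) = 6*(-5/7 - 2) = 6*(-19/7) = -114/7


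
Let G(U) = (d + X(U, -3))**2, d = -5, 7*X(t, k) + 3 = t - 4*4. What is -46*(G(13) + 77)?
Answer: -250884/49 ≈ -5120.1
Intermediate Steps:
X(t, k) = -19/7 + t/7 (X(t, k) = -3/7 + (t - 4*4)/7 = -3/7 + (t - 16)/7 = -3/7 + (-16 + t)/7 = -3/7 + (-16/7 + t/7) = -19/7 + t/7)
G(U) = (-54/7 + U/7)**2 (G(U) = (-5 + (-19/7 + U/7))**2 = (-54/7 + U/7)**2)
-46*(G(13) + 77) = -46*((-54 + 13)**2/49 + 77) = -46*((1/49)*(-41)**2 + 77) = -46*((1/49)*1681 + 77) = -46*(1681/49 + 77) = -46*5454/49 = -250884/49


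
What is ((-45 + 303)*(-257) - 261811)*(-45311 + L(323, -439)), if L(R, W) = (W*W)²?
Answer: -12186704574448010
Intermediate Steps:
L(R, W) = W⁴ (L(R, W) = (W²)² = W⁴)
((-45 + 303)*(-257) - 261811)*(-45311 + L(323, -439)) = ((-45 + 303)*(-257) - 261811)*(-45311 + (-439)⁴) = (258*(-257) - 261811)*(-45311 + 37141383841) = (-66306 - 261811)*37141338530 = -328117*37141338530 = -12186704574448010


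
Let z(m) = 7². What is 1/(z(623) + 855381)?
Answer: 1/855430 ≈ 1.1690e-6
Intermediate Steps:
z(m) = 49
1/(z(623) + 855381) = 1/(49 + 855381) = 1/855430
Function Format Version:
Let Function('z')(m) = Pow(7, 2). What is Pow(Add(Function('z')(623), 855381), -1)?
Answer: Rational(1, 855430) ≈ 1.1690e-6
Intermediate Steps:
Function('z')(m) = 49
Pow(Add(Function('z')(623), 855381), -1) = Pow(Add(49, 855381), -1) = Pow(855430, -1) = Rational(1, 855430)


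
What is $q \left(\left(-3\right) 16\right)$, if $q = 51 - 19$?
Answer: $-1536$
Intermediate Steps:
$q = 32$
$q \left(\left(-3\right) 16\right) = 32 \left(\left(-3\right) 16\right) = 32 \left(-48\right) = -1536$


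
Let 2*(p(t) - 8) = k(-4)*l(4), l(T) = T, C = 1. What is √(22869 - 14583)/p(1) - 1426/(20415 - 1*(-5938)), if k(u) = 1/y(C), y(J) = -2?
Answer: -1426/26353 + √8286/7 ≈ 12.950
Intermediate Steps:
k(u) = -½ (k(u) = 1/(-2) = -½)
p(t) = 7 (p(t) = 8 + (-½*4)/2 = 8 + (½)*(-2) = 8 - 1 = 7)
√(22869 - 14583)/p(1) - 1426/(20415 - 1*(-5938)) = √(22869 - 14583)/7 - 1426/(20415 - 1*(-5938)) = √8286*(⅐) - 1426/(20415 + 5938) = √8286/7 - 1426/26353 = -1426/26353 + √8286/7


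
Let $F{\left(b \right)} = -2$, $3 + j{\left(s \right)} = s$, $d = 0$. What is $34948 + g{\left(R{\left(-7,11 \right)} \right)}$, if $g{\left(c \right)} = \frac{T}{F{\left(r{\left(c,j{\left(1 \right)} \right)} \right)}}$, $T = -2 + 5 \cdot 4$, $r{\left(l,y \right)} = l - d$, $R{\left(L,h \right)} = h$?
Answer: $34939$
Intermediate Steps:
$j{\left(s \right)} = -3 + s$
$r{\left(l,y \right)} = l$ ($r{\left(l,y \right)} = l - 0 = l + 0 = l$)
$T = 18$ ($T = -2 + 20 = 18$)
$g{\left(c \right)} = -9$ ($g{\left(c \right)} = \frac{18}{-2} = 18 \left(- \frac{1}{2}\right) = -9$)
$34948 + g{\left(R{\left(-7,11 \right)} \right)} = 34948 - 9 = 34939$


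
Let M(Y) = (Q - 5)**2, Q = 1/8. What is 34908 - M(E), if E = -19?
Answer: 2232591/64 ≈ 34884.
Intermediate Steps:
Q = 1/8 (Q = 1*(1/8) = 1/8 ≈ 0.12500)
M(Y) = 1521/64 (M(Y) = (1/8 - 5)**2 = (-39/8)**2 = 1521/64)
34908 - M(E) = 34908 - 1*1521/64 = 34908 - 1521/64 = 2232591/64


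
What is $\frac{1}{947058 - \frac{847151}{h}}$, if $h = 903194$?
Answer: $\frac{903194}{855376256101} \approx 1.0559 \cdot 10^{-6}$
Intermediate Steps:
$\frac{1}{947058 - \frac{847151}{h}} = \frac{1}{947058 - \frac{847151}{903194}} = \frac{1}{\frac{855376256101}{903194}} = \frac{903194}{855376256101}$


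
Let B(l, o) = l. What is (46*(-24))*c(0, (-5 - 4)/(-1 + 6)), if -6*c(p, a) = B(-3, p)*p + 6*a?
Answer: -9936/5 ≈ -1987.2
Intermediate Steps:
c(p, a) = p/2 - a (c(p, a) = -(-3*p + 6*a)/6 = p/2 - a)
(46*(-24))*c(0, (-5 - 4)/(-1 + 6)) = (46*(-24))*((½)*0 - (-5 - 4)/(-1 + 6)) = -1104*(0 - (-9)/5) = -1104*(0 - 1*(-9/5)) = -1104*(0 + 9/5) = -1104*9/5 = -9936/5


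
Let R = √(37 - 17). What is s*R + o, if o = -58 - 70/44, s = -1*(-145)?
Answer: -1311/22 + 290*√5 ≈ 588.87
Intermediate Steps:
s = 145
o = -1311/22 (o = -58 - 70/44 = -58 - 1*35/22 = -58 - 35/22 = -1311/22 ≈ -59.591)
R = 2*√5 (R = √20 = 2*√5 ≈ 4.4721)
s*R + o = 145*(2*√5) - 1311/22 = 290*√5 - 1311/22 = -1311/22 + 290*√5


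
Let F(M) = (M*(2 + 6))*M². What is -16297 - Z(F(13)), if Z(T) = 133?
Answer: -16430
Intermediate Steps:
F(M) = 8*M³ (F(M) = (M*8)*M² = (8*M)*M² = 8*M³)
-16297 - Z(F(13)) = -16297 - 1*133 = -16297 - 133 = -16430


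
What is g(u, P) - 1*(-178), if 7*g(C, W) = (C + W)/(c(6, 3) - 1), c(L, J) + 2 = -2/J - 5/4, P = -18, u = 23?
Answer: 73454/413 ≈ 177.85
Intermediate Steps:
c(L, J) = -13/4 - 2/J (c(L, J) = -2 + (-2/J - 5/4) = -2 + (-5/4 - 2/J) = -13/4 - 2/J)
g(C, W) = -12*C/413 - 12*W/413 (g(C, W) = ((C + W)/((-13/4 - 2/3) - 1))/7 = ((C + W)/((-13/4 - 2*⅓) - 1))/7 = ((C + W)/((-13/4 - ⅔) - 1))/7 = ((C + W)/(-47/12 - 1))/7 = ((C + W)/(-59/12))/7 = ((C + W)*(-12/59))/7 = (-12*C/59 - 12*W/59)/7 = -12*C/413 - 12*W/413)
g(u, P) - 1*(-178) = (-12/413*23 - 12/413*(-18)) - 1*(-178) = (-276/413 + 216/413) + 178 = -60/413 + 178 = 73454/413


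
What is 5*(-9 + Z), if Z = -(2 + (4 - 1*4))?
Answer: -55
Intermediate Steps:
Z = -2 (Z = -(2 + (4 - 4)) = -(2 + 0) = -1*2 = -2)
5*(-9 + Z) = 5*(-9 - 2) = 5*(-11) = -55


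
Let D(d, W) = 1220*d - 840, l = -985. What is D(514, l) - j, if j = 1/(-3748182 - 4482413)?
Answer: 5154327812801/8230595 ≈ 6.2624e+5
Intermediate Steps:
j = -1/8230595 (j = 1/(-8230595) = -1/8230595 ≈ -1.2150e-7)
D(d, W) = -840 + 1220*d
D(514, l) - j = (-840 + 1220*514) - 1*(-1/8230595) = (-840 + 627080) + 1/8230595 = 626240 + 1/8230595 = 5154327812801/8230595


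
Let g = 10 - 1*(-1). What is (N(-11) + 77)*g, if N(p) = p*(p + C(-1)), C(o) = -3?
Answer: 2541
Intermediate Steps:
g = 11 (g = 10 + 1 = 11)
N(p) = p*(-3 + p) (N(p) = p*(p - 3) = p*(-3 + p))
(N(-11) + 77)*g = (-11*(-3 - 11) + 77)*11 = (-11*(-14) + 77)*11 = (154 + 77)*11 = 231*11 = 2541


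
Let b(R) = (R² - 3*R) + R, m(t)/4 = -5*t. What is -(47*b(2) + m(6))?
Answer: 120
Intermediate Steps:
m(t) = -20*t (m(t) = 4*(-5*t) = -20*t)
b(R) = R² - 2*R
-(47*b(2) + m(6)) = -(47*(2*(-2 + 2)) - 20*6) = -(47*(2*0) - 120) = -(47*0 - 120) = -(0 - 120) = -1*(-120) = 120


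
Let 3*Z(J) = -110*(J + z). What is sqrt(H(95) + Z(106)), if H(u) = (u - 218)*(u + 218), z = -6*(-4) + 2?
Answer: I*sqrt(43339) ≈ 208.18*I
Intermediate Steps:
z = 26 (z = 24 + 2 = 26)
Z(J) = -2860/3 - 110*J/3 (Z(J) = (-110*(J + 26))/3 = (-110*(26 + J))/3 = (-2860 - 110*J)/3 = -2860/3 - 110*J/3)
H(u) = (-218 + u)*(218 + u)
sqrt(H(95) + Z(106)) = sqrt((-47524 + 95**2) + (-2860/3 - 110/3*106)) = sqrt((-47524 + 9025) + (-2860/3 - 11660/3)) = sqrt(-38499 - 4840) = sqrt(-43339) = I*sqrt(43339)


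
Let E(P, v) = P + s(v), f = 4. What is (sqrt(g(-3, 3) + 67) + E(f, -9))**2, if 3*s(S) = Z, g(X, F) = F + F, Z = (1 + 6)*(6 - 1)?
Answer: 2866/9 + 94*sqrt(73)/3 ≈ 586.16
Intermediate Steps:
Z = 35 (Z = 7*5 = 35)
g(X, F) = 2*F
s(S) = 35/3 (s(S) = (1/3)*35 = 35/3)
E(P, v) = 35/3 + P (E(P, v) = P + 35/3 = 35/3 + P)
(sqrt(g(-3, 3) + 67) + E(f, -9))**2 = (sqrt(2*3 + 67) + (35/3 + 4))**2 = (sqrt(6 + 67) + 47/3)**2 = (sqrt(73) + 47/3)**2 = (47/3 + sqrt(73))**2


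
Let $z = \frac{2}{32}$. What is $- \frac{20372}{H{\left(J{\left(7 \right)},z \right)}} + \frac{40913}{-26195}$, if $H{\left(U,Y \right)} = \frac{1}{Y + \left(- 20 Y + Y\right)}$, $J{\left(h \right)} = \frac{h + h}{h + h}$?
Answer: $\frac{1200618389}{52390} \approx 22917.0$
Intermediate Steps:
$z = \frac{1}{16}$ ($z = 2 \cdot \frac{1}{32} = \frac{1}{16} \approx 0.0625$)
$J{\left(h \right)} = 1$ ($J{\left(h \right)} = \frac{2 h}{2 h} = 2 h \frac{1}{2 h} = 1$)
$H{\left(U,Y \right)} = - \frac{1}{18 Y}$ ($H{\left(U,Y \right)} = \frac{1}{Y - 19 Y} = \frac{1}{\left(-18\right) Y} = - \frac{1}{18 Y}$)
$- \frac{20372}{H{\left(J{\left(7 \right)},z \right)}} + \frac{40913}{-26195} = - \frac{20372}{\left(- \frac{1}{18}\right) \frac{1}{\frac{1}{16}}} + \frac{40913}{-26195} = - \frac{20372}{\left(- \frac{1}{18}\right) 16} + 40913 \left(- \frac{1}{26195}\right) = - \frac{20372}{- \frac{8}{9}} - \frac{40913}{26195} = \left(-20372\right) \left(- \frac{9}{8}\right) - \frac{40913}{26195} = \frac{45837}{2} - \frac{40913}{26195} = \frac{1200618389}{52390}$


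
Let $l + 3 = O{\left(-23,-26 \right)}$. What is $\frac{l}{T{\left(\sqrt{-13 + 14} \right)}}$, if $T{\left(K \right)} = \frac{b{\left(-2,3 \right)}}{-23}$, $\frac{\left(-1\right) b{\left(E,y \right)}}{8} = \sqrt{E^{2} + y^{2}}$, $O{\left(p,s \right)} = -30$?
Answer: $- \frac{759 \sqrt{13}}{104} \approx -26.314$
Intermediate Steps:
$l = -33$ ($l = -3 - 30 = -33$)
$b{\left(E,y \right)} = - 8 \sqrt{E^{2} + y^{2}}$
$T{\left(K \right)} = \frac{8 \sqrt{13}}{23}$ ($T{\left(K \right)} = \frac{\left(-8\right) \sqrt{\left(-2\right)^{2} + 3^{2}}}{-23} = - 8 \sqrt{4 + 9} \left(- \frac{1}{23}\right) = - 8 \sqrt{13} \left(- \frac{1}{23}\right) = \frac{8 \sqrt{13}}{23}$)
$\frac{l}{T{\left(\sqrt{-13 + 14} \right)}} = - \frac{33}{\frac{8}{23} \sqrt{13}} = - 33 \frac{23 \sqrt{13}}{104} = - \frac{759 \sqrt{13}}{104}$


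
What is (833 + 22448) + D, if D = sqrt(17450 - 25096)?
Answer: 23281 + I*sqrt(7646) ≈ 23281.0 + 87.441*I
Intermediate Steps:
D = I*sqrt(7646) (D = sqrt(-7646) = I*sqrt(7646) ≈ 87.441*I)
(833 + 22448) + D = (833 + 22448) + I*sqrt(7646) = 23281 + I*sqrt(7646)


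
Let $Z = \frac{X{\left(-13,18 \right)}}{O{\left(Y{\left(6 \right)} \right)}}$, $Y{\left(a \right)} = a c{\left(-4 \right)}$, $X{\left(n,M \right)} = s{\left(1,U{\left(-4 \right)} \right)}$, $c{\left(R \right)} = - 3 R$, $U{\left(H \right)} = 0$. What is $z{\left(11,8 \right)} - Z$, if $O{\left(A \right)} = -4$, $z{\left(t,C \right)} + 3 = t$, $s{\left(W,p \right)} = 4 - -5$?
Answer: $\frac{41}{4} \approx 10.25$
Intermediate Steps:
$s{\left(W,p \right)} = 9$ ($s{\left(W,p \right)} = 4 + 5 = 9$)
$X{\left(n,M \right)} = 9$
$z{\left(t,C \right)} = -3 + t$
$Y{\left(a \right)} = 12 a$ ($Y{\left(a \right)} = a \left(\left(-3\right) \left(-4\right)\right) = a 12 = 12 a$)
$Z = - \frac{9}{4}$ ($Z = \frac{9}{-4} = 9 \left(- \frac{1}{4}\right) = - \frac{9}{4} \approx -2.25$)
$z{\left(11,8 \right)} - Z = \left(-3 + 11\right) - - \frac{9}{4} = 8 + \frac{9}{4} = \frac{41}{4}$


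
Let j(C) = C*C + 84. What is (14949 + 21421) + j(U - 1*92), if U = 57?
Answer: 37679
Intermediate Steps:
j(C) = 84 + C² (j(C) = C² + 84 = 84 + C²)
(14949 + 21421) + j(U - 1*92) = (14949 + 21421) + (84 + (57 - 1*92)²) = 36370 + (84 + (57 - 92)²) = 36370 + (84 + (-35)²) = 36370 + (84 + 1225) = 36370 + 1309 = 37679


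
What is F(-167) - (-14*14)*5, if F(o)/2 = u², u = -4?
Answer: 1012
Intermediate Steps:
F(o) = 32 (F(o) = 2*(-4)² = 2*16 = 32)
F(-167) - (-14*14)*5 = 32 - (-14*14)*5 = 32 - (-196)*5 = 32 - 1*(-980) = 32 + 980 = 1012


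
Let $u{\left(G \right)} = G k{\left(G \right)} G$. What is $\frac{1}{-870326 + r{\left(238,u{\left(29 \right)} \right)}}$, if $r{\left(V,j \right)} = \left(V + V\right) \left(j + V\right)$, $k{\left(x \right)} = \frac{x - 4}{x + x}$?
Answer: $- \frac{1}{584488} \approx -1.7109 \cdot 10^{-6}$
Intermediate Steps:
$k{\left(x \right)} = \frac{-4 + x}{2 x}$
$u{\left(G \right)} = G \left(-2 + \frac{G}{2}\right)$ ($u{\left(G \right)} = G \frac{-4 + G}{2 G} G = \left(-2 + \frac{G}{2}\right) G = G \left(-2 + \frac{G}{2}\right)$)
$r{\left(V,j \right)} = 2 V \left(V + j\right)$
$\frac{1}{-870326 + r{\left(238,u{\left(29 \right)} \right)}} = \frac{1}{-870326 + 2 \cdot 238 \left(238 + \frac{1}{2} \cdot 29 \left(-4 + 29\right)\right)} = \frac{1}{-870326 + 2 \cdot 238 \left(238 + \frac{1}{2} \cdot 29 \cdot 25\right)} = \frac{1}{-870326 + 2 \cdot 238 \left(238 + \frac{725}{2}\right)} = \frac{1}{-870326 + 2 \cdot 238 \cdot \frac{1201}{2}} = \frac{1}{-870326 + 285838} = \frac{1}{-584488} = - \frac{1}{584488}$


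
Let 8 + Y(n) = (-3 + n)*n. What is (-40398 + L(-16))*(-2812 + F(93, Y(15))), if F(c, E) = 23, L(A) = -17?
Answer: 112717435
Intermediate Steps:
Y(n) = -8 + n*(-3 + n) (Y(n) = -8 + (-3 + n)*n = -8 + n*(-3 + n))
(-40398 + L(-16))*(-2812 + F(93, Y(15))) = (-40398 - 17)*(-2812 + 23) = -40415*(-2789) = 112717435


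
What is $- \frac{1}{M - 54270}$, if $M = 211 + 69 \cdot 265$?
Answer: $\frac{1}{35774} \approx 2.7953 \cdot 10^{-5}$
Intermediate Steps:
$M = 18496$ ($M = 211 + 18285 = 18496$)
$- \frac{1}{M - 54270} = - \frac{1}{18496 - 54270} = - \frac{1}{-35774} = \left(-1\right) \left(- \frac{1}{35774}\right) = \frac{1}{35774}$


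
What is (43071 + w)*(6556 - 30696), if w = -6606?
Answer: -880265100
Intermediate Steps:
(43071 + w)*(6556 - 30696) = (43071 - 6606)*(6556 - 30696) = 36465*(-24140) = -880265100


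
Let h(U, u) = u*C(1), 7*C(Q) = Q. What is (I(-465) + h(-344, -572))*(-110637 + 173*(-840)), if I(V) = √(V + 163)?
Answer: 146407404/7 - 255957*I*√302 ≈ 2.0915e+7 - 4.4481e+6*I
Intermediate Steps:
C(Q) = Q/7
h(U, u) = u/7 (h(U, u) = u*((⅐)*1) = u*(⅐) = u/7)
I(V) = √(163 + V)
(I(-465) + h(-344, -572))*(-110637 + 173*(-840)) = (√(163 - 465) + (⅐)*(-572))*(-110637 + 173*(-840)) = (√(-302) - 572/7)*(-110637 - 145320) = (I*√302 - 572/7)*(-255957) = (-572/7 + I*√302)*(-255957) = 146407404/7 - 255957*I*√302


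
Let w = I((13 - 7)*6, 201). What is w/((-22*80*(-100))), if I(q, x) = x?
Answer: 201/176000 ≈ 0.0011420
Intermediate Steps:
w = 201
w/((-22*80*(-100))) = 201/((-22*80*(-100))) = 201/((-1760*(-100))) = 201/176000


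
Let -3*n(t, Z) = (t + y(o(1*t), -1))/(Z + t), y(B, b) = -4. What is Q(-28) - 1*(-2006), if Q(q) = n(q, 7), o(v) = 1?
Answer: 126346/63 ≈ 2005.5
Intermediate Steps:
n(t, Z) = -(-4 + t)/(3*(Z + t)) (n(t, Z) = -(t - 4)/(3*(Z + t)) = -(-4 + t)/(3*(Z + t)))
Q(q) = (4 - q)/(3*(7 + q))
Q(-28) - 1*(-2006) = (4 - 1*(-28))/(3*(7 - 28)) - 1*(-2006) = (⅓)*(4 + 28)/(-21) + 2006 = (⅓)*(-1/21)*32 + 2006 = -32/63 + 2006 = 126346/63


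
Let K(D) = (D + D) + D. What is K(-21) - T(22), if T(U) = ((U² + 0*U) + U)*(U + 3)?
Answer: -12713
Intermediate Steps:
T(U) = (3 + U)*(U + U²) (T(U) = ((U² + 0) + U)*(3 + U) = (U² + U)*(3 + U) = (U + U²)*(3 + U) = (3 + U)*(U + U²))
K(D) = 3*D (K(D) = 2*D + D = 3*D)
K(-21) - T(22) = 3*(-21) - 22*(3 + 22² + 4*22) = -63 - 22*(3 + 484 + 88) = -63 - 22*575 = -63 - 1*12650 = -63 - 12650 = -12713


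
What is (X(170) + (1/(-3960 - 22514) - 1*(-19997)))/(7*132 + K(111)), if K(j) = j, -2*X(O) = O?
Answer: 527150287/27400590 ≈ 19.239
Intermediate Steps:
X(O) = -O/2
(X(170) + (1/(-3960 - 22514) - 1*(-19997)))/(7*132 + K(111)) = (-½*170 + (1/(-3960 - 22514) - 1*(-19997)))/(7*132 + 111) = (-85 + (1/(-26474) + 19997))/(924 + 111) = (-85 + (-1/26474 + 19997))/1035 = (-85 + 529400577/26474)*(1/1035) = (527150287/26474)*(1/1035) = 527150287/27400590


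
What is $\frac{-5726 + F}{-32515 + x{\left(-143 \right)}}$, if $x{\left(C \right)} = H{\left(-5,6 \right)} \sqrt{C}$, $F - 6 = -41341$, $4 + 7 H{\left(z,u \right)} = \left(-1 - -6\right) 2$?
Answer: $\frac{74979232335}{51804041173} + \frac{1976562 i \sqrt{143}}{51804041173} \approx 1.4474 + 0.00045626 i$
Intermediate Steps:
$H{\left(z,u \right)} = \frac{6}{7}$ ($H{\left(z,u \right)} = - \frac{4}{7} + \frac{\left(-1 - -6\right) 2}{7} = - \frac{4}{7} + \frac{\left(-1 + 6\right) 2}{7} = - \frac{4}{7} + \frac{5 \cdot 2}{7} = - \frac{4}{7} + \frac{1}{7} \cdot 10 = - \frac{4}{7} + \frac{10}{7} = \frac{6}{7}$)
$F = -41335$ ($F = 6 - 41341 = -41335$)
$x{\left(C \right)} = \frac{6 \sqrt{C}}{7}$
$\frac{-5726 + F}{-32515 + x{\left(-143 \right)}} = \frac{-5726 - 41335}{-32515 + \frac{6 \sqrt{-143}}{7}} = - \frac{47061}{-32515 + \frac{6 i \sqrt{143}}{7}}$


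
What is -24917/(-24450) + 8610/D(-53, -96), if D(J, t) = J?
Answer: -209193899/1295850 ≈ -161.43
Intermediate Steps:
-24917/(-24450) + 8610/D(-53, -96) = -24917/(-24450) + 8610/(-53) = -24917*(-1/24450) + 8610*(-1/53) = 24917/24450 - 8610/53 = -209193899/1295850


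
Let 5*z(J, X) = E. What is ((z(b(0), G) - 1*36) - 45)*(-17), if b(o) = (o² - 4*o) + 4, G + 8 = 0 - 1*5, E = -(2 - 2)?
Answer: 1377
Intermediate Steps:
E = 0 (E = -1*0 = 0)
G = -13 (G = -8 + (0 - 1*5) = -8 + (0 - 5) = -8 - 5 = -13)
b(o) = 4 + o² - 4*o
z(J, X) = 0 (z(J, X) = (⅕)*0 = 0)
((z(b(0), G) - 1*36) - 45)*(-17) = ((0 - 1*36) - 45)*(-17) = ((0 - 36) - 45)*(-17) = (-36 - 45)*(-17) = -81*(-17) = 1377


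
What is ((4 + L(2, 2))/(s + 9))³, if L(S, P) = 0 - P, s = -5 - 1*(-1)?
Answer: 8/125 ≈ 0.064000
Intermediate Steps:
s = -4 (s = -5 + 1 = -4)
L(S, P) = -P
((4 + L(2, 2))/(s + 9))³ = ((4 - 1*2)/(-4 + 9))³ = ((4 - 2)/5)³ = (2*(⅕))³ = (⅖)³ = 8/125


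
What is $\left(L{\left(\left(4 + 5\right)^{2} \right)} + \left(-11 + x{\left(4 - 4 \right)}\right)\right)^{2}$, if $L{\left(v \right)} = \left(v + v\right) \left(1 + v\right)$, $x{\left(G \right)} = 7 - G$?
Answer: $176358400$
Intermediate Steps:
$L{\left(v \right)} = 2 v \left(1 + v\right)$
$\left(L{\left(\left(4 + 5\right)^{2} \right)} + \left(-11 + x{\left(4 - 4 \right)}\right)\right)^{2} = \left(2 \left(4 + 5\right)^{2} \left(1 + \left(4 + 5\right)^{2}\right) + \left(-11 + \left(7 - \left(4 - 4\right)\right)\right)\right)^{2} = \left(2 \cdot 9^{2} \left(1 + 9^{2}\right) + \left(-11 + \left(7 - \left(4 - 4\right)\right)\right)\right)^{2} = \left(2 \cdot 81 \left(1 + 81\right) + \left(-11 + \left(7 - 0\right)\right)\right)^{2} = \left(2 \cdot 81 \cdot 82 + \left(-11 + \left(7 + 0\right)\right)\right)^{2} = \left(13284 + \left(-11 + 7\right)\right)^{2} = \left(13284 - 4\right)^{2} = 13280^{2} = 176358400$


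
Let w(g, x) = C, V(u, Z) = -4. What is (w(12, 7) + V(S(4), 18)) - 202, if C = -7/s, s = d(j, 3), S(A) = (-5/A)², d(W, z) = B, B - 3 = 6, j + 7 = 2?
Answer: -1861/9 ≈ -206.78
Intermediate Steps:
j = -5 (j = -7 + 2 = -5)
B = 9 (B = 3 + 6 = 9)
d(W, z) = 9
S(A) = 25/A²
s = 9
C = -7/9 ≈ -0.77778
w(g, x) = -7/9
(w(12, 7) + V(S(4), 18)) - 202 = (-7/9 - 4) - 202 = -43/9 - 202 = -1861/9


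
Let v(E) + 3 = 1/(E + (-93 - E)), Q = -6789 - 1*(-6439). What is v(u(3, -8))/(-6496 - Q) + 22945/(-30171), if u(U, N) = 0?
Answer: -312057365/410597139 ≈ -0.76001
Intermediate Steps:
Q = -350 (Q = -6789 + 6439 = -350)
v(E) = -280/93 (v(E) = -3 + 1/(E + (-93 - E)) = -3 + 1/(-93) = -3 - 1/93 = -280/93)
v(u(3, -8))/(-6496 - Q) + 22945/(-30171) = -280/(93*(-6496 - 1*(-350))) + 22945/(-30171) = -280/(93*(-6496 + 350)) + 22945*(-1/30171) = -280/93/(-6146) - 22945/30171 = -280/93*(-1/6146) - 22945/30171 = 20/40827 - 22945/30171 = -312057365/410597139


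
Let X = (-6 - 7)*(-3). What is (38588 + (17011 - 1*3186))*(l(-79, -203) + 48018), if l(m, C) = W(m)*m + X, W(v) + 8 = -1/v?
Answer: 2551884144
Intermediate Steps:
W(v) = -8 - 1/v
X = 39 (X = -13*(-3) = 39)
l(m, C) = 39 + m*(-8 - 1/m) (l(m, C) = (-8 - 1/m)*m + 39 = m*(-8 - 1/m) + 39 = 39 + m*(-8 - 1/m))
(38588 + (17011 - 1*3186))*(l(-79, -203) + 48018) = (38588 + (17011 - 1*3186))*((38 - 8*(-79)) + 48018) = (38588 + (17011 - 3186))*((38 + 632) + 48018) = (38588 + 13825)*(670 + 48018) = 52413*48688 = 2551884144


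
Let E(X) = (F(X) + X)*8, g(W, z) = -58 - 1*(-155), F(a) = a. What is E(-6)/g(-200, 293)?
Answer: -96/97 ≈ -0.98969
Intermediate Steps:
g(W, z) = 97 (g(W, z) = -58 + 155 = 97)
E(X) = 16*X (E(X) = (X + X)*8 = (2*X)*8 = 16*X)
E(-6)/g(-200, 293) = (16*(-6))/97 = -96*1/97 = -96/97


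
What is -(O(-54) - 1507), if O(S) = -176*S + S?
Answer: -7943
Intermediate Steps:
O(S) = -175*S
-(O(-54) - 1507) = -(-175*(-54) - 1507) = -(9450 - 1507) = -1*7943 = -7943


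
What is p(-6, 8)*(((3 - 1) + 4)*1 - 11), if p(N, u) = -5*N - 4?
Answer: -130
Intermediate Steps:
p(N, u) = -4 - 5*N
p(-6, 8)*(((3 - 1) + 4)*1 - 11) = (-4 - 5*(-6))*(((3 - 1) + 4)*1 - 11) = (-4 + 30)*((2 + 4)*1 - 11) = 26*(6*1 - 11) = 26*(6 - 11) = 26*(-5) = -130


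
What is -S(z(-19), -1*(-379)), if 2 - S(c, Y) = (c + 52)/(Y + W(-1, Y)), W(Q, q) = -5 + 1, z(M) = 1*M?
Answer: -239/125 ≈ -1.9120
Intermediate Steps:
z(M) = M
W(Q, q) = -4
S(c, Y) = 2 - (52 + c)/(-4 + Y) (S(c, Y) = 2 - (c + 52)/(Y - 4) = 2 - (52 + c)/(-4 + Y))
-S(z(-19), -1*(-379)) = -(-60 - 1*(-19) + 2*(-1*(-379)))/(-4 - 1*(-379)) = -(-60 + 19 + 2*379)/(-4 + 379) = -(-60 + 19 + 758)/375 = -717/375 = -1*239/125 = -239/125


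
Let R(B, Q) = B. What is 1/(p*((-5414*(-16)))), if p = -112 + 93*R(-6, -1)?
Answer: -1/58038080 ≈ -1.7230e-8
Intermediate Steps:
p = -670 (p = -112 + 93*(-6) = -112 - 558 = -670)
1/(p*((-5414*(-16)))) = 1/((-670)*((-5414*(-16)))) = -1/670/86624 = -1/670*1/86624 = -1/58038080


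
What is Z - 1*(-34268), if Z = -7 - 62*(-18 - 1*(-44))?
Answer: 32649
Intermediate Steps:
Z = -1619 (Z = -7 - 62*(-18 + 44) = -7 - 62*26 = -7 - 1612 = -1619)
Z - 1*(-34268) = -1619 - 1*(-34268) = -1619 + 34268 = 32649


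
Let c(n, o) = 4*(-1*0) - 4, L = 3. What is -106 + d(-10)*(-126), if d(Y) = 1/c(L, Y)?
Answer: -149/2 ≈ -74.500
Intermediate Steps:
c(n, o) = -4 (c(n, o) = 4*0 - 4 = 0 - 4 = -4)
d(Y) = -1/4 (d(Y) = 1/(-4) = -1/4)
-106 + d(-10)*(-126) = -106 - 1/4*(-126) = -106 + 63/2 = -149/2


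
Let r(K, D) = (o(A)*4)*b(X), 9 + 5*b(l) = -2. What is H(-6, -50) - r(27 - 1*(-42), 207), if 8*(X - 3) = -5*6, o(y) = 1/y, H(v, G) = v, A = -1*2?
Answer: -52/5 ≈ -10.400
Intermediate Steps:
A = -2
X = -3/4 (X = 3 + (-5*6)/8 = 3 + (1/8)*(-30) = 3 - 15/4 = -3/4 ≈ -0.75000)
b(l) = -11/5 (b(l) = -9/5 + (1/5)*(-2) = -9/5 - 2/5 = -11/5)
r(K, D) = 22/5 (r(K, D) = (4/(-2))*(-11/5) = -1/2*4*(-11/5) = -2*(-11/5) = 22/5)
H(-6, -50) - r(27 - 1*(-42), 207) = -6 - 1*22/5 = -6 - 22/5 = -52/5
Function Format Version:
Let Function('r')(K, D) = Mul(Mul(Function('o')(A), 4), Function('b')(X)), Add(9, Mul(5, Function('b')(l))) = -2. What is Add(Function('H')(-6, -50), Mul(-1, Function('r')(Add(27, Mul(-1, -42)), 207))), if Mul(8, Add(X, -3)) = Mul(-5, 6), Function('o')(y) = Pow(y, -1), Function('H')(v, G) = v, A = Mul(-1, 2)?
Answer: Rational(-52, 5) ≈ -10.400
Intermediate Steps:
A = -2
X = Rational(-3, 4) (X = Add(3, Mul(Rational(1, 8), Mul(-5, 6))) = Add(3, Mul(Rational(1, 8), -30)) = Add(3, Rational(-15, 4)) = Rational(-3, 4) ≈ -0.75000)
Function('b')(l) = Rational(-11, 5) (Function('b')(l) = Add(Rational(-9, 5), Mul(Rational(1, 5), -2)) = Add(Rational(-9, 5), Rational(-2, 5)) = Rational(-11, 5))
Function('r')(K, D) = Rational(22, 5) (Function('r')(K, D) = Mul(Mul(Pow(-2, -1), 4), Rational(-11, 5)) = Mul(Mul(Rational(-1, 2), 4), Rational(-11, 5)) = Mul(-2, Rational(-11, 5)) = Rational(22, 5))
Add(Function('H')(-6, -50), Mul(-1, Function('r')(Add(27, Mul(-1, -42)), 207))) = Add(-6, Mul(-1, Rational(22, 5))) = Add(-6, Rational(-22, 5)) = Rational(-52, 5)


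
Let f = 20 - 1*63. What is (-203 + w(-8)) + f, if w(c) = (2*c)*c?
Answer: -118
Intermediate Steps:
f = -43 (f = 20 - 63 = -43)
w(c) = 2*c**2
(-203 + w(-8)) + f = (-203 + 2*(-8)**2) - 43 = (-203 + 2*64) - 43 = (-203 + 128) - 43 = -75 - 43 = -118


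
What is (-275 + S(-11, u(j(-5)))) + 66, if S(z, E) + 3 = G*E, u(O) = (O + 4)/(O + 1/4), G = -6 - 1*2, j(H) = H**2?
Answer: -22340/101 ≈ -221.19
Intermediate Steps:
G = -8 (G = -6 - 2 = -8)
u(O) = (4 + O)/(1/4 + O) (u(O) = (4 + O)/(O + 1/4) = (4 + O)/(1/4 + O))
S(z, E) = -3 - 8*E
(-275 + S(-11, u(j(-5)))) + 66 = (-275 + (-3 - 32*(4 + (-5)**2)/(1 + 4*(-5)**2))) + 66 = (-275 + (-3 - 32*(4 + 25)/(1 + 4*25))) + 66 = (-275 + (-3 - 32*29/(1 + 100))) + 66 = (-275 + (-3 - 32*29/101)) + 66 = (-275 + (-3 - 8*116/101)) + 66 = (-275 + (-3 - 928/101)) + 66 = (-275 - 1231/101) + 66 = -29006/101 + 66 = -22340/101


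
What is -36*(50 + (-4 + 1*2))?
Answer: -1728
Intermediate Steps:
-36*(50 + (-4 + 1*2)) = -36*(50 + (-4 + 2)) = -36*(50 - 2) = -36*48 = -1728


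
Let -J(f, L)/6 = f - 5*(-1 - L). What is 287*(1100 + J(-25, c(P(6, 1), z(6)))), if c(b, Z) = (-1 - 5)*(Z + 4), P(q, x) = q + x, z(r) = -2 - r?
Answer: 143500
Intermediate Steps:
c(b, Z) = -24 - 6*Z (c(b, Z) = -6*(4 + Z) = -24 - 6*Z)
J(f, L) = -30 - 30*L - 6*f (J(f, L) = -6*(f - 5*(-1 - L)) = -6*(f + (5 + 5*L)) = -6*(5 + f + 5*L) = -30 - 30*L - 6*f)
287*(1100 + J(-25, c(P(6, 1), z(6)))) = 287*(1100 + (-30 - 30*(-24 - 6*(-2 - 1*6)) - 6*(-25))) = 287*(1100 + (-30 - 30*(-24 - 6*(-2 - 6)) + 150)) = 287*(1100 + (-30 - 30*(-24 - 6*(-8)) + 150)) = 287*(1100 + (-30 - 30*(-24 + 48) + 150)) = 287*(1100 + (-30 - 30*24 + 150)) = 287*(1100 + (-30 - 720 + 150)) = 287*(1100 - 600) = 287*500 = 143500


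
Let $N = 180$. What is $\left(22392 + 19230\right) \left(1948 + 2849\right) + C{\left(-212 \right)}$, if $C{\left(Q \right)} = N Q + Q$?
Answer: $199622362$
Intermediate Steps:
$C{\left(Q \right)} = 181 Q$ ($C{\left(Q \right)} = 180 Q + Q = 181 Q$)
$\left(22392 + 19230\right) \left(1948 + 2849\right) + C{\left(-212 \right)} = \left(22392 + 19230\right) \left(1948 + 2849\right) + 181 \left(-212\right) = 41622 \cdot 4797 - 38372 = 199660734 - 38372 = 199622362$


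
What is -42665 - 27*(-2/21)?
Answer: -298637/7 ≈ -42662.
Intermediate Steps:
-42665 - 27*(-2/21) = -42665 - 27*(-2*1/21) = -42665 - 27*(-2)/21 = -42665 - 1*(-18/7) = -42665 + 18/7 = -298637/7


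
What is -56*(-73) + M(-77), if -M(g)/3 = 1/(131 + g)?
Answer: 73583/18 ≈ 4087.9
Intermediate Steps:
M(g) = -3/(131 + g)
-56*(-73) + M(-77) = -56*(-73) - 3/(131 - 77) = 4088 - 3/54 = 4088 - 3*1/54 = 4088 - 1/18 = 73583/18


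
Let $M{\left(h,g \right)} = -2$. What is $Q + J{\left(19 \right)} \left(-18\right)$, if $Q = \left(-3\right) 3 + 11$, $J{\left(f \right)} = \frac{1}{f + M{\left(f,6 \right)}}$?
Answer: $\frac{16}{17} \approx 0.94118$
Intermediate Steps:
$J{\left(f \right)} = \frac{1}{-2 + f}$ ($J{\left(f \right)} = \frac{1}{f - 2} = \frac{1}{-2 + f}$)
$Q = 2$ ($Q = -9 + 11 = 2$)
$Q + J{\left(19 \right)} \left(-18\right) = 2 + \frac{1}{-2 + 19} \left(-18\right) = 2 + \frac{1}{17} \left(-18\right) = 2 - \frac{18}{17} = \frac{16}{17}$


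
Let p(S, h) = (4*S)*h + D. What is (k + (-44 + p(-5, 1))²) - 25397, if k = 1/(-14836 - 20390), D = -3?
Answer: -736505209/35226 ≈ -20908.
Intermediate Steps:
k = -1/35226 (k = 1/(-35226) = -1/35226 ≈ -2.8388e-5)
p(S, h) = -3 + 4*S*h (p(S, h) = (4*S)*h - 3 = 4*S*h - 3 = -3 + 4*S*h)
(k + (-44 + p(-5, 1))²) - 25397 = (-1/35226 + (-44 + (-3 + 4*(-5)*1))²) - 25397 = (-1/35226 + (-44 + (-3 - 20))²) - 25397 = (-1/35226 + (-44 - 23)²) - 25397 = (-1/35226 + (-67)²) - 25397 = (-1/35226 + 4489) - 25397 = 158129513/35226 - 25397 = -736505209/35226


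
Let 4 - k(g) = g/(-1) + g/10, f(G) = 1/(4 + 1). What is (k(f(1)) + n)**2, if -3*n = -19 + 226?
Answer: 10504081/2500 ≈ 4201.6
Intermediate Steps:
n = -69 (n = -(-19 + 226)/3 = -1/3*207 = -69)
f(G) = 1/5
k(g) = 4 + 9*g/10 (k(g) = 4 - (g/(-1) + g/10) = 4 - (g*(-1) + g*(1/10)) = 4 - (-g + g/10) = 4 - (-9)*g/10 = 4 + 9*g/10)
(k(f(1)) + n)**2 = ((4 + (9/10)*(1/5)) - 69)**2 = ((4 + 9/50) - 69)**2 = (209/50 - 69)**2 = (-3241/50)**2 = 10504081/2500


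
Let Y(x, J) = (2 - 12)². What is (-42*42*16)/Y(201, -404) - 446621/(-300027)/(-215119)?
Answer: -65057841873779/230505386475 ≈ -282.24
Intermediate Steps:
Y(x, J) = 100 (Y(x, J) = (-10)² = 100)
(-42*42*16)/Y(201, -404) - 446621/(-300027)/(-215119) = (-42*42*16)/100 - 446621/(-300027)/(-215119) = -1764*16*(1/100) - 446621*(-1/300027)*(-1/215119) = -28224*1/100 + (63803/42861)*(-1/215119) = -7056/25 - 63803/9220215459 = -65057841873779/230505386475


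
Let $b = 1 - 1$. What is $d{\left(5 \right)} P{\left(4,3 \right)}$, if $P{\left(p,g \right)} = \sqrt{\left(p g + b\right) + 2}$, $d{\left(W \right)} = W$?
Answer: $5 \sqrt{14} \approx 18.708$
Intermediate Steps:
$b = 0$
$P{\left(p,g \right)} = \sqrt{2 + g p}$ ($P{\left(p,g \right)} = \sqrt{\left(p g + 0\right) + 2} = \sqrt{\left(g p + 0\right) + 2} = \sqrt{g p + 2} = \sqrt{2 + g p}$)
$d{\left(5 \right)} P{\left(4,3 \right)} = 5 \sqrt{2 + 3 \cdot 4} = 5 \sqrt{2 + 12} = 5 \sqrt{14}$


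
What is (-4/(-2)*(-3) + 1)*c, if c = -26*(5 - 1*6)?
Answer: -130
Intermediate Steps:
c = 26 (c = -26*(5 - 6) = -26*(-1) = 26)
(-4/(-2)*(-3) + 1)*c = (-4/(-2)*(-3) + 1)*26 = (-4*(-1/2)*(-3) + 1)*26 = (2*(-3) + 1)*26 = (-6 + 1)*26 = -5*26 = -130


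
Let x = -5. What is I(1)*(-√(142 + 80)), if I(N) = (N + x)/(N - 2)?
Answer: -4*√222 ≈ -59.599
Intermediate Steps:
I(N) = (-5 + N)/(-2 + N) (I(N) = (N - 5)/(N - 2) = (-5 + N)/(-2 + N))
I(1)*(-√(142 + 80)) = ((-5 + 1)/(-2 + 1))*(-√(142 + 80)) = (-4/(-1))*(-√222) = (-1*(-4))*(-√222) = 4*(-√222) = -4*√222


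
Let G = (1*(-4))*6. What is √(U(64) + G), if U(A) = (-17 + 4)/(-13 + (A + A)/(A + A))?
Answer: 5*I*√33/6 ≈ 4.7871*I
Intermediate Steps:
U(A) = 13/12 (U(A) = -13/(-13 + (2*A)/((2*A))) = -13/(-13 + (2*A)*(1/(2*A))) = -13/(-13 + 1) = -13/(-12) = -13*(-1/12) = 13/12)
G = -24 (G = -4*6 = -24)
√(U(64) + G) = √(13/12 - 24) = √(-275/12) = 5*I*√33/6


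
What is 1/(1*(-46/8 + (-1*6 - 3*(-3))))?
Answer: -4/11 ≈ -0.36364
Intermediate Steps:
1/(1*(-46/8 + (-1*6 - 3*(-3)))) = 1/(1*(-46*⅛ + (-6 + 9))) = 1/(1*(-23/4 + 3)) = 1/(1*(-11/4)) = 1/(-11/4) = -4/11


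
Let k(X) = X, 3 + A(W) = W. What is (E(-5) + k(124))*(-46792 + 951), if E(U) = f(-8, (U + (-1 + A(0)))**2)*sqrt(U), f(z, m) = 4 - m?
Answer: -5684284 + 3529757*I*sqrt(5) ≈ -5.6843e+6 + 7.8928e+6*I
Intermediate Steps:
A(W) = -3 + W
E(U) = sqrt(U)*(4 - (-4 + U)**2) (E(U) = (4 - (U + (-1 + (-3 + 0)))**2)*sqrt(U) = (4 - (U + (-1 - 3))**2)*sqrt(U) = (4 - (U - 4)**2)*sqrt(U) = (4 - (-4 + U)**2)*sqrt(U) = sqrt(U)*(4 - (-4 + U)**2))
(E(-5) + k(124))*(-46792 + 951) = (sqrt(-5)*(4 - (-4 - 5)**2) + 124)*(-46792 + 951) = ((I*sqrt(5))*(4 - 1*(-9)**2) + 124)*(-45841) = ((I*sqrt(5))*(4 - 1*81) + 124)*(-45841) = ((I*sqrt(5))*(4 - 81) + 124)*(-45841) = ((I*sqrt(5))*(-77) + 124)*(-45841) = (-77*I*sqrt(5) + 124)*(-45841) = (124 - 77*I*sqrt(5))*(-45841) = -5684284 + 3529757*I*sqrt(5)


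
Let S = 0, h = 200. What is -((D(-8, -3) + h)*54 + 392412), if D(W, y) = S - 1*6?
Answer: -402888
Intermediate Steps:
D(W, y) = -6 (D(W, y) = 0 - 1*6 = 0 - 6 = -6)
-((D(-8, -3) + h)*54 + 392412) = -((-6 + 200)*54 + 392412) = -(194*54 + 392412) = -(10476 + 392412) = -1*402888 = -402888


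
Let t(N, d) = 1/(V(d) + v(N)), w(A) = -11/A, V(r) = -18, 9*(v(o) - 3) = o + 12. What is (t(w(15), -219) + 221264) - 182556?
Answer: 71841913/1856 ≈ 38708.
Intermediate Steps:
v(o) = 13/3 + o/9 (v(o) = 3 + (o + 12)/9 = 3 + (12 + o)/9 = 3 + (4/3 + o/9) = 13/3 + o/9)
t(N, d) = 1/(-41/3 + N/9) (t(N, d) = 1/(-18 + (13/3 + N/9)) = 1/(-41/3 + N/9))
(t(w(15), -219) + 221264) - 182556 = (9/(-123 - 11/15) + 221264) - 182556 = (9/(-1856/15) + 221264) - 182556 = (9*(-15/1856) + 221264) - 182556 = (-135/1856 + 221264) - 182556 = 410665849/1856 - 182556 = 71841913/1856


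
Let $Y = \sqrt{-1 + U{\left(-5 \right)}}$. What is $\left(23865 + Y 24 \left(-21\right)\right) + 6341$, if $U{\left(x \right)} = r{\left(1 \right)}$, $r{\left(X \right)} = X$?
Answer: $30206$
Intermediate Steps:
$U{\left(x \right)} = 1$
$Y = 0$ ($Y = \sqrt{-1 + 1} = \sqrt{0} = 0$)
$\left(23865 + Y 24 \left(-21\right)\right) + 6341 = \left(23865 + 0 \cdot 24 \left(-21\right)\right) + 6341 = \left(23865 + 0 \left(-21\right)\right) + 6341 = \left(23865 + 0\right) + 6341 = 23865 + 6341 = 30206$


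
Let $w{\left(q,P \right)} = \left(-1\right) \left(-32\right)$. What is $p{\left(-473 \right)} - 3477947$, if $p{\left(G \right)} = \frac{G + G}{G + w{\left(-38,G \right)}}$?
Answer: $- \frac{1533773681}{441} \approx -3.4779 \cdot 10^{6}$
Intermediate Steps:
$w{\left(q,P \right)} = 32$
$p{\left(G \right)} = \frac{2 G}{32 + G}$ ($p{\left(G \right)} = \frac{G + G}{G + 32} = \frac{2 G}{32 + G}$)
$p{\left(-473 \right)} - 3477947 = 2 \left(-473\right) \frac{1}{32 - 473} - 3477947 = 2 \left(-473\right) \frac{1}{-441} - 3477947 = 2 \left(-473\right) \left(- \frac{1}{441}\right) - 3477947 = \frac{946}{441} - 3477947 = - \frac{1533773681}{441}$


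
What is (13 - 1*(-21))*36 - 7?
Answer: 1217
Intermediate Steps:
(13 - 1*(-21))*36 - 7 = (13 + 21)*36 - 7 = 34*36 - 7 = 1224 - 7 = 1217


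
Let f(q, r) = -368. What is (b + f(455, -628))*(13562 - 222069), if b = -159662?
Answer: 33367375210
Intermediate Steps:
(b + f(455, -628))*(13562 - 222069) = (-159662 - 368)*(13562 - 222069) = -160030*(-208507) = 33367375210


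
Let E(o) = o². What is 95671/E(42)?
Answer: 95671/1764 ≈ 54.235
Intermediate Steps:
95671/E(42) = 95671/(42²) = 95671/1764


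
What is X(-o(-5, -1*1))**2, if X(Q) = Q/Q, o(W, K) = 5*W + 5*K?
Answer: 1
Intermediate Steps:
o(W, K) = 5*K + 5*W
X(Q) = 1
X(-o(-5, -1*1))**2 = 1**2 = 1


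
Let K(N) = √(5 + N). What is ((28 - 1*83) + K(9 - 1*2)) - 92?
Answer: -147 + 2*√3 ≈ -143.54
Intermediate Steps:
((28 - 1*83) + K(9 - 1*2)) - 92 = ((28 - 1*83) + √(5 + (9 - 1*2))) - 92 = ((28 - 83) + √(5 + (9 - 2))) - 92 = (-55 + √(5 + 7)) - 92 = (-55 + √12) - 92 = (-55 + 2*√3) - 92 = -147 + 2*√3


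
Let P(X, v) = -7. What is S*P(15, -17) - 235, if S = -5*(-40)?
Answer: -1635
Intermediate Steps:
S = 200
S*P(15, -17) - 235 = 200*(-7) - 235 = -1400 - 235 = -1635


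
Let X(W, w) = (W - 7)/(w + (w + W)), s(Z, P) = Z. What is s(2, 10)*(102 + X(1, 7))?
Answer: 1016/5 ≈ 203.20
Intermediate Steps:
X(W, w) = (-7 + W)/(W + 2*w) (X(W, w) = (-7 + W)/(w + (W + w)) = (-7 + W)/(W + 2*w))
s(2, 10)*(102 + X(1, 7)) = 2*(102 + (-7 + 1)/(1 + 2*7)) = 2*(102 - 6/(1 + 14)) = 2*(102 - 6/15) = 2*(102 + (1/15)*(-6)) = 2*(102 - 2/5) = 2*(508/5) = 1016/5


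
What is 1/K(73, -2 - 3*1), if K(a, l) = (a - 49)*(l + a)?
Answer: 1/1632 ≈ 0.00061275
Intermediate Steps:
K(a, l) = (-49 + a)*(a + l)
1/K(73, -2 - 3*1) = 1/(73**2 - 49*73 - 49*(-2 - 3*1) + 73*(-2 - 3*1)) = 1/(5329 - 3577 - 49*(-2 - 3) + 73*(-2 - 3)) = 1/(5329 - 3577 - 49*(-5) + 73*(-5)) = 1/(5329 - 3577 + 245 - 365) = 1/1632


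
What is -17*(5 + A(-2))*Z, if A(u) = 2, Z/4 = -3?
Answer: 1428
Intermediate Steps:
Z = -12 (Z = 4*(-3) = -12)
-17*(5 + A(-2))*Z = -17*(5 + 2)*(-12) = -119*(-12) = -17*(-84) = 1428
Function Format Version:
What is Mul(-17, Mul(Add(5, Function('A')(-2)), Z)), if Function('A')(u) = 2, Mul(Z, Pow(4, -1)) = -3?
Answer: 1428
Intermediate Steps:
Z = -12 (Z = Mul(4, -3) = -12)
Mul(-17, Mul(Add(5, Function('A')(-2)), Z)) = Mul(-17, Mul(Add(5, 2), -12)) = Mul(-17, Mul(7, -12)) = Mul(-17, -84) = 1428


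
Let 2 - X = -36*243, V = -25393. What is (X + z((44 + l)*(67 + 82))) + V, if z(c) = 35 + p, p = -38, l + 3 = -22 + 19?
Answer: -16646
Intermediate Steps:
l = -6 (l = -3 + (-22 + 19) = -3 - 3 = -6)
z(c) = -3 (z(c) = 35 - 38 = -3)
X = 8750 (X = 2 - (-36)*243 = 2 - 1*(-8748) = 2 + 8748 = 8750)
(X + z((44 + l)*(67 + 82))) + V = (8750 - 3) - 25393 = 8747 - 25393 = -16646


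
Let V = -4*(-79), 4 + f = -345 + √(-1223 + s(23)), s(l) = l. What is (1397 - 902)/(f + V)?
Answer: -5445/763 - 3300*I*√3/763 ≈ -7.1363 - 7.4912*I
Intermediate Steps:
f = -349 + 20*I*√3 (f = -4 + (-345 + √(-1223 + 23)) = -4 + (-345 + √(-1200)) = -4 + (-345 + 20*I*√3) = -349 + 20*I*√3 ≈ -349.0 + 34.641*I)
V = 316
(1397 - 902)/(f + V) = (1397 - 902)/((-349 + 20*I*√3) + 316) = 495/(-33 + 20*I*√3)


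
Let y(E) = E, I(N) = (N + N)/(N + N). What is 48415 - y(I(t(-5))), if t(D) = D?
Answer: 48414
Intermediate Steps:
I(N) = 1 (I(N) = (2*N)/((2*N)) = (2*N)*(1/(2*N)) = 1)
48415 - y(I(t(-5))) = 48415 - 1*1 = 48415 - 1 = 48414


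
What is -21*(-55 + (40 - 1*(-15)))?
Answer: 0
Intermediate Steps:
-21*(-55 + (40 - 1*(-15))) = -21*(-55 + (40 + 15)) = -21*(-55 + 55) = -21*0 = 0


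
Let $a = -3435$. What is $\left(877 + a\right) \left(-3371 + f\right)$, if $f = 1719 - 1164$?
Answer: $7203328$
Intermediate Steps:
$f = 555$ ($f = 1719 - 1164 = 555$)
$\left(877 + a\right) \left(-3371 + f\right) = \left(877 - 3435\right) \left(-3371 + 555\right) = \left(-2558\right) \left(-2816\right) = 7203328$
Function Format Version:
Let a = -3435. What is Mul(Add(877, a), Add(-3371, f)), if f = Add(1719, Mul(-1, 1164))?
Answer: 7203328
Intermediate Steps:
f = 555 (f = Add(1719, -1164) = 555)
Mul(Add(877, a), Add(-3371, f)) = Mul(Add(877, -3435), Add(-3371, 555)) = Mul(-2558, -2816) = 7203328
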